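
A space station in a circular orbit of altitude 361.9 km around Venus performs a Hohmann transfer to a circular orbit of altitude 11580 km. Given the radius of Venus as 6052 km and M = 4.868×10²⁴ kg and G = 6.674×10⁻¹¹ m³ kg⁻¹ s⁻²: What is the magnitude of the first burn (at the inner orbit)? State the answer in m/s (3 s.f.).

Δv ≈ 1500 m/s

μ = GM = 6.674×10⁻¹¹ × 4.868×10²⁴ = 3.249×10¹⁴ m³/s².
r₁ = 6052 + 361.9 = 6413.9 km = 6.4139×10⁶ m.
r₂ = 6052 + 11580 = 17632 km = 1.7632×10⁷ m.
Transfer ellipse a_t = (r₁ + r₂)/2 = 1.202×10⁷ m.
At r₁: circular v_c1 = √(μ/r₁) = 7117 m/s; transfer-periapsis v_p = √[μ(2/r₁ − 1/a_t)] = 8619 m/s.
Δv₁ = v_p − v_c1 = 1502 m/s.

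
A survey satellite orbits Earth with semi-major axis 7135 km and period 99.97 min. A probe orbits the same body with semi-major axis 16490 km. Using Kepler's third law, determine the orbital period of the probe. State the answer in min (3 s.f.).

T₂ ≈ 351 min

Kepler's third law: T² ∝ a³, so T₂ = T₁ (a₂/a₁)^(3/2).
a₂/a₁ = 2.311, (a₂/a₁)^(3/2) = 3.514.
T₂ = 99.97 × 3.514 = 351.2 min.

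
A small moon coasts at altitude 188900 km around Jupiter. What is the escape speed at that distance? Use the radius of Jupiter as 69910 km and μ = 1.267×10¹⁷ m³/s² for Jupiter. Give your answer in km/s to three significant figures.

v_esc ≈ 31.3 km/s

r = 69910 + 188900 = 258810 km = 2.5881×10⁸ m.
Escape speed v_esc = √(2μ/r) = √(2 × 1.267×10¹⁷ / 2.588×10⁸) = √(9.791×10⁸) = 31290 m/s.
= 31.29 km/s.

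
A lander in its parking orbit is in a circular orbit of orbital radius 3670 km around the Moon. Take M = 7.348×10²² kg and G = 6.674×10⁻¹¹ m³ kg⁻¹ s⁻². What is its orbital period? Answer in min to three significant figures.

T ≈ 332 min

μ = GM = 6.674×10⁻¹¹ × 7.348×10²² = 4.904×10¹² m³/s².
r = 3670 km = 3.670×10⁶ m.
Kepler's third law: T = 2π√(r³/μ) = 2π√((3.670×10⁶)³ / 4.904×10¹²).
r³/μ = 1.008×10⁷ s², so T = 2π × 3.175×10³ = 1.995×10⁴ s.
Converting: 1.995×10⁴ s ÷ 60.00 = 332.5 min.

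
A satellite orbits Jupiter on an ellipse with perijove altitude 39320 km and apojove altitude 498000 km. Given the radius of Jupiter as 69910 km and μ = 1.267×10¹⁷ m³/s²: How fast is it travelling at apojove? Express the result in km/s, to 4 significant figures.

v ≈ 8.484 km/s

r_p = 69910 + 39320 = 109230 km = 1.0923×10⁸ m.
r_a = 69910 + 498000 = 567910 km = 5.6791×10⁸ m.
Semi-major axis a = (r_p + r_a)/2 = 3.3857×10⁵ km = 3.386×10⁸ m.
Vis-viva: v² = μ(2/r − 1/a) = 1.267×10¹⁷ × (3.522×10⁻⁹ − 2.954×10⁻⁹) = 7.198×10⁷ m²/s².
v = 8484 m/s = 8.484 km/s.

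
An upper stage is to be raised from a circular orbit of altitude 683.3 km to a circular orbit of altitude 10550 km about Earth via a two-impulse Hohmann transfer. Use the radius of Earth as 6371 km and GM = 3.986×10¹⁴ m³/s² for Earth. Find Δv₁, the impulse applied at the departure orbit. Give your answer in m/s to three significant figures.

Δv ≈ 1410 m/s

r₁ = 6371 + 683.3 = 7054.3 km = 7.0543×10⁶ m.
r₂ = 6371 + 10550 = 16921 km = 1.6921×10⁷ m.
Transfer ellipse a_t = (r₁ + r₂)/2 = 1.199×10⁷ m.
At r₁: circular v_c1 = √(μ/r₁) = 7517 m/s; transfer-perigee v_p = √[μ(2/r₁ − 1/a_t)] = 8931 m/s.
Δv₁ = v_p − v_c1 = 1414 m/s.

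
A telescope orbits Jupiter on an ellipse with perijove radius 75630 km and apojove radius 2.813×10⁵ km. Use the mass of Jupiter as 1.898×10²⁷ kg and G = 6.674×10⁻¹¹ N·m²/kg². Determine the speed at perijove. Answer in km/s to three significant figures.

μ = GM = 6.674×10⁻¹¹ × 1.898×10²⁷ = 1.267×10¹⁷ m³/s².
Semi-major axis a = (r_p + r_a)/2 = 1.7846×10⁵ km = 1.785×10⁸ m.
Vis-viva: v² = μ(2/r − 1/a) = 1.267×10¹⁷ × (2.644×10⁻⁸ − 5.603×10⁻⁹) = 2.640×10⁹ m²/s².
v = 51380 m/s = 51.38 km/s.

v ≈ 51.4 km/s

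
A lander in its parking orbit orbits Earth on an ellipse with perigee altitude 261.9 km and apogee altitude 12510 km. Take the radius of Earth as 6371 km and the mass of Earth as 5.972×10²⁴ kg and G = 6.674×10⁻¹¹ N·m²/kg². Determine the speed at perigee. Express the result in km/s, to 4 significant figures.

μ = GM = 6.674×10⁻¹¹ × 5.972×10²⁴ = 3.986×10¹⁴ m³/s².
r_p = 6371 + 261.9 = 6632.9 km = 6.6329×10⁶ m.
r_a = 6371 + 12510 = 18881 km = 1.8881×10⁷ m.
Semi-major axis a = (r_p + r_a)/2 = 12757 km = 1.276×10⁷ m.
Vis-viva: v² = μ(2/r − 1/a) = 3.986×10¹⁴ × (3.015×10⁻⁷ − 7.839×10⁻⁸) = 8.894×10⁷ m²/s².
v = 9431 m/s = 9.431 km/s.

v ≈ 9.431 km/s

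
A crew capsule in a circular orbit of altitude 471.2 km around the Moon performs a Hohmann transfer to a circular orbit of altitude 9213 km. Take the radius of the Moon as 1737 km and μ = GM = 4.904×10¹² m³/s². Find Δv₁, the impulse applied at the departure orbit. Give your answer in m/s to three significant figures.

Δv ≈ 432 m/s

r₁ = 1737 + 471.2 = 2208.2 km = 2.2082×10⁶ m.
r₂ = 1737 + 9213 = 10950 km = 1.0950×10⁷ m.
Transfer ellipse a_t = (r₁ + r₂)/2 = 6.579×10⁶ m.
At r₁: circular v_c1 = √(μ/r₁) = 1490 m/s; transfer-perilune v_p = √[μ(2/r₁ − 1/a_t)] = 1923 m/s.
Δv₁ = v_p − v_c1 = 432.3 m/s.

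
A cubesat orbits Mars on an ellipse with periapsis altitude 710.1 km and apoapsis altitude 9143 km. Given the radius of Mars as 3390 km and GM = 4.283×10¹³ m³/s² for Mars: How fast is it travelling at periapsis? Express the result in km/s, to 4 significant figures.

r_p = 3390 + 710.1 = 4100.1 km = 4.1001×10⁶ m.
r_a = 3390 + 9143 = 12533 km = 1.2533×10⁷ m.
Semi-major axis a = (r_p + r_a)/2 = 8316.5 km = 8.317×10⁶ m.
Vis-viva: v² = μ(2/r − 1/a) = 4.283×10¹³ × (4.878×10⁻⁷ − 1.202×10⁻⁷) = 1.574×10⁷ m²/s².
v = 3968 m/s = 3.968 km/s.

v ≈ 3.968 km/s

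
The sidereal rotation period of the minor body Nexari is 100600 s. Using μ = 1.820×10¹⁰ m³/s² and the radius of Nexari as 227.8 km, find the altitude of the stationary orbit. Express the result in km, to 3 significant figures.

A synchronous orbit has period T, so by Kepler's third law a = (μT²/4π²)^(1/3).
μT²/4π² = 1.820×10¹⁰ × (1.006×10⁵)² / 39.48 = 4.666×10¹⁸ m³.
a = 1.671×10⁶ m = 1671.0 km.
Altitude h = a − R = 1671.0 − 227.8 = 1443.2 km.

h_sync ≈ 1440 km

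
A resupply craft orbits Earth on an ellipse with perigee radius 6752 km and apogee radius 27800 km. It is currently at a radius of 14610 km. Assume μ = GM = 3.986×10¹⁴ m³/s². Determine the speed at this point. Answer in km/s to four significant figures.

Semi-major axis a = (r_p + r_a)/2 = 17276 km = 1.728×10⁷ m.
Vis-viva: v² = μ(2/r − 1/a) = 3.986×10¹⁴ × (1.369×10⁻⁷ − 5.788×10⁻⁸) = 3.149×10⁷ m²/s².
v = 5612 m/s = 5.612 km/s.

v ≈ 5.612 km/s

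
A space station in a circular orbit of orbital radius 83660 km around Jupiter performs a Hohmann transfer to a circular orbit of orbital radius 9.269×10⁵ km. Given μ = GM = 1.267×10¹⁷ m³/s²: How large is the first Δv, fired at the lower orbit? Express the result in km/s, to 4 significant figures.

Δv ≈ 13.79 km/s

r₁ = 83660 km = 8.366×10⁷ m.
r₂ = 9.269×10⁵ km = 9.269×10⁸ m.
Transfer ellipse a_t = (r₁ + r₂)/2 = 5.053×10⁸ m.
At r₁: circular v_c1 = √(μ/r₁) = 38920 m/s; transfer-perijove v_p = √[μ(2/r₁ − 1/a_t)] = 52710 m/s.
Δv₁ = v_p − v_c1 = 13790 m/s.
= 13.79 km/s.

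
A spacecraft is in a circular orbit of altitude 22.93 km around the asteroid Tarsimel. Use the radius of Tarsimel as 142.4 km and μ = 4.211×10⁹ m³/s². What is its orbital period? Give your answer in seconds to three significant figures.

r = 142.4 + 22.93 = 165.33 km = 1.6533×10⁵ m.
Kepler's third law: T = 2π√(r³/μ) = 2π√((1.653×10⁵)³ / 4.211×10⁹).
r³/μ = 1.073×10⁶ s², so T = 2π × 1.036×10³ = 6.509×10³ s.

T ≈ 6510 seconds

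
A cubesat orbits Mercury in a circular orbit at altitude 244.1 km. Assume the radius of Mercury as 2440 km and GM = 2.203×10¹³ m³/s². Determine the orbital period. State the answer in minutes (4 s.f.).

r = 2440 + 244.1 = 2684.1 km = 2.6841×10⁶ m.
Kepler's third law: T = 2π√(r³/μ) = 2π√((2.684×10⁶)³ / 2.203×10¹³).
r³/μ = 8.778×10⁵ s², so T = 2π × 9.369×10² = 5.887×10³ s.
Converting: 5.887×10³ s ÷ 60.00 = 98.11 minutes.

T ≈ 98.11 minutes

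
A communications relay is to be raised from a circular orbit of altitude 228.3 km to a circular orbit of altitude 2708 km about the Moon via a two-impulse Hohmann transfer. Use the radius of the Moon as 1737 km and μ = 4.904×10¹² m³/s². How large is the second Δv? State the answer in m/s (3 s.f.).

Δv ≈ 228 m/s

r₁ = 1737 + 228.3 = 1965.3 km = 1.9653×10⁶ m.
r₂ = 1737 + 2708 = 4445.0 km = 4.4450×10⁶ m.
Transfer ellipse a_t = (r₁ + r₂)/2 = 3.205×10⁶ m.
At r₁: circular v_c1 = √(μ/r₁) = 1580 m/s; transfer-perilune v_p = √[μ(2/r₁ − 1/a_t)] = 1860 m/s.
At r₂: circular v_c2 = √(μ/r₂) = 1050 m/s; transfer-apolune v_a = √[μ(2/r₂ − 1/a_t)] = 822.5 m/s.
Δv₂ = v_c2 − v_a = 227.9 m/s.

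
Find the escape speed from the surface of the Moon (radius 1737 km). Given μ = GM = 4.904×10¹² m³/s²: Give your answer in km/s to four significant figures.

r = R = 1.737×10⁶ m.
Escape speed v_esc = √(2μ/r) = √(2 × 4.904×10¹² / 1.737×10⁶) = √(5.647×10⁶) = 2376 m/s.
= 2.376 km/s.

v_esc ≈ 2.376 km/s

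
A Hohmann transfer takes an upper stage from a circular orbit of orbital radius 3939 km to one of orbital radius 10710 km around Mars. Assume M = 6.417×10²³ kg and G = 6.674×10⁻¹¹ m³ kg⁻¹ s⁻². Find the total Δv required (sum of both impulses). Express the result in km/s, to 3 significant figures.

Δv_total ≈ 1.22 km/s

μ = GM = 6.674×10⁻¹¹ × 6.417×10²³ = 4.283×10¹³ m³/s².
r₁ = 3939 km = 3.939×10⁶ m.
r₂ = 10710 km = 1.071×10⁷ m.
Transfer ellipse a_t = (r₁ + r₂)/2 = 7.324×10⁶ m.
At r₁: circular v_c1 = √(μ/r₁) = 3297 m/s; transfer-periapsis v_p = √[μ(2/r₁ − 1/a_t)] = 3987 m/s.
Δv₁ = v_p − v_c1 = 689.9 m/s.
At r₂: circular v_c2 = √(μ/r₂) = 2000 m/s; transfer-apoapsis v_a = √[μ(2/r₂ − 1/a_t)] = 1466 m/s.
Δv₂ = v_c2 − v_a = 533.2 m/s.
Total Δv = Δv₁ + Δv₂ = 1223 m/s = 1.223 km/s.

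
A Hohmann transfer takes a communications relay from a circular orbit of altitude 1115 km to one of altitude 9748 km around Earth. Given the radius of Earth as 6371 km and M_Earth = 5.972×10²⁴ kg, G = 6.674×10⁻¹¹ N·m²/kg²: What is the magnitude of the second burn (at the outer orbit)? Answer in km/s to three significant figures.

Δv ≈ 1.01 km/s

μ = GM = 6.674×10⁻¹¹ × 5.972×10²⁴ = 3.986×10¹⁴ m³/s².
r₁ = 6371 + 1115 = 7486.0 km = 7.4860×10⁶ m.
r₂ = 6371 + 9748 = 16119 km = 1.6119×10⁷ m.
Transfer ellipse a_t = (r₁ + r₂)/2 = 1.180×10⁷ m.
At r₁: circular v_c1 = √(μ/r₁) = 7297 m/s; transfer-perigee v_p = √[μ(2/r₁ − 1/a_t)] = 8527 m/s.
At r₂: circular v_c2 = √(μ/r₂) = 4973 m/s; transfer-apogee v_a = √[μ(2/r₂ − 1/a_t)] = 3960 m/s.
Δv₂ = v_c2 − v_a = 1012 m/s.
= 1.012 km/s.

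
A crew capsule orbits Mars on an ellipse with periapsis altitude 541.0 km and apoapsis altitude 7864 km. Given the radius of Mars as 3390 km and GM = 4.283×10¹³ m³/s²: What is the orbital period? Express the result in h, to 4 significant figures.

r_p = 3390 + 541.0 = 3931.0 km = 3.9310×10⁶ m.
r_a = 3390 + 7864 = 11254 km = 1.1254×10⁷ m.
Semi-major axis a = (r_p + r_a)/2 = (3931.0 + 11254)/2 = 7592.5 km = 7.592×10⁶ m.
By Kepler's third law T = 2π√(a³/μ) = 2π × 3.197×10³ = 2.009×10⁴ s.
= 5.579 h.

T ≈ 5.579 h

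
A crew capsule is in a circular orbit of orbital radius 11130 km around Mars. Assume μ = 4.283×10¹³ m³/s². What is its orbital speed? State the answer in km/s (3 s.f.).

v ≈ 1.96 km/s

r = 11130 km = 1.113×10⁷ m.
For a circular orbit v = √(μ/r) = √(4.283×10¹³ / 1.113×10⁷) = √(3.848×10⁶) = 1962 m/s.
That is 1.962 km/s.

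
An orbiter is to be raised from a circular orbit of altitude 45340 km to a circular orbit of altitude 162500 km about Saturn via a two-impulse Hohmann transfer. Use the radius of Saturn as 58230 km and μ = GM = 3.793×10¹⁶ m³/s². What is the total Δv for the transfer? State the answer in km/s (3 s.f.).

Δv_total ≈ 5.82 km/s

r₁ = 58230 + 45340 = 103570 km = 1.0357×10⁸ m.
r₂ = 58230 + 162500 = 220730 km = 2.2073×10⁸ m.
Transfer ellipse a_t = (r₁ + r₂)/2 = 1.622×10⁸ m.
At r₁: circular v_c1 = √(μ/r₁) = 19140 m/s; transfer-perikrone v_p = √[μ(2/r₁ − 1/a_t)] = 22330 m/s.
Δv₁ = v_p − v_c1 = 3191 m/s.
At r₂: circular v_c2 = √(μ/r₂) = 13110 m/s; transfer-apokrone v_a = √[μ(2/r₂ − 1/a_t)] = 10480 m/s.
Δv₂ = v_c2 − v_a = 2632 m/s.
Total Δv = Δv₁ + Δv₂ = 5823 m/s = 5.823 km/s.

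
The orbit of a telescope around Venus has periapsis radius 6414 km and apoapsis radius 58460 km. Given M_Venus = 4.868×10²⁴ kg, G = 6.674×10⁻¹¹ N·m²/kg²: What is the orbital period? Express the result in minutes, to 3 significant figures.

μ = GM = 6.674×10⁻¹¹ × 4.868×10²⁴ = 3.249×10¹⁴ m³/s².
Semi-major axis a = (r_p + r_a)/2 = (6414.0 + 58460)/2 = 32437 km = 3.244×10⁷ m.
By Kepler's third law T = 2π√(a³/μ) = 2π × 1.025×10⁴ = 6.440×10⁴ s.
= 1073 minutes.

T ≈ 1070 minutes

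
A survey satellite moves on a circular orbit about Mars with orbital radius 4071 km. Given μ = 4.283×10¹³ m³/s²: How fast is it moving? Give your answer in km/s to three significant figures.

r = 4071 km = 4.071×10⁶ m.
For a circular orbit v = √(μ/r) = √(4.283×10¹³ / 4.071×10⁶) = √(1.052×10⁷) = 3244 m/s.
That is 3.244 km/s.

v ≈ 3.24 km/s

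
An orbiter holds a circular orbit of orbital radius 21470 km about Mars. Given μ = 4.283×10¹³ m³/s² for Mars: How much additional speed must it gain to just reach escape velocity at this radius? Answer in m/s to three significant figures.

Δv ≈ 585 m/s

r = 21470 km = 2.147×10⁷ m.
Circular speed v_c = √(μ/r) = 1412 m/s.
Escape speed v_esc = √(2μ/r) = √2 × v_c = 1997 m/s.
Δv = v_esc − v_c = 585.0 m/s.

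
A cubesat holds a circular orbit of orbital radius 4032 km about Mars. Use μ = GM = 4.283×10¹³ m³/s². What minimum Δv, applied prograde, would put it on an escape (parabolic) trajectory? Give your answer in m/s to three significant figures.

Δv ≈ 1350 m/s

r = 4032 km = 4.032×10⁶ m.
Circular speed v_c = √(μ/r) = 3259 m/s.
Escape speed v_esc = √(2μ/r) = √2 × v_c = 4609 m/s.
Δv = v_esc − v_c = 1350 m/s.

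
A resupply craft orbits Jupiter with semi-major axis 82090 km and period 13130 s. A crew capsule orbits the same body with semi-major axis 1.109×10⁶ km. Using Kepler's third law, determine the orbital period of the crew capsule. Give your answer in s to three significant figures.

Kepler's third law: T² ∝ a³, so T₂ = T₁ (a₂/a₁)^(3/2).
a₂/a₁ = 13.51, (a₂/a₁)^(3/2) = 49.65.
T₂ = 13130 × 49.65 = 6.520×10⁵ s.

T₂ ≈ 6.52×10⁵ s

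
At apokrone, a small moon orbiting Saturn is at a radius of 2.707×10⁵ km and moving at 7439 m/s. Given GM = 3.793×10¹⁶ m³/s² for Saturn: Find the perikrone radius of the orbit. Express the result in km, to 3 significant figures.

perikrone radius ≈ 66600 km

r_a = 2.707×10⁸ m.
Specific energy ε = v²/2 − μ/r = -1.124×10⁸ J/kg, so a = −μ/(2ε) = 1.687×10⁸ m.
The apsides satisfy r_p + r_a = 2a, so the perikrone radius is 2a − r_a = 6.661×10⁷ m = 66609 km.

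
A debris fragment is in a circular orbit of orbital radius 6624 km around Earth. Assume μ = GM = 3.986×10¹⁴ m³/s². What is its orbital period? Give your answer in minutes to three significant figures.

T ≈ 89.4 minutes

r = 6624 km = 6.624×10⁶ m.
Kepler's third law: T = 2π√(r³/μ) = 2π√((6.624×10⁶)³ / 3.986×10¹⁴).
r³/μ = 7.292×10⁵ s², so T = 2π × 8.539×10² = 5.365×10³ s.
Converting: 5.365×10³ s ÷ 60.00 = 89.42 minutes.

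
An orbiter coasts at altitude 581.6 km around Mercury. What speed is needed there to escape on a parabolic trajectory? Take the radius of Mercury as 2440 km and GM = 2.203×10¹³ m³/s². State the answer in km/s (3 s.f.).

v_esc ≈ 3.82 km/s

r = 2440 + 581.6 = 3021.6 km = 3.0216×10⁶ m.
Escape speed v_esc = √(2μ/r) = √(2 × 2.203×10¹³ / 3.022×10⁶) = √(1.458×10⁷) = 3819 m/s.
= 3.819 km/s.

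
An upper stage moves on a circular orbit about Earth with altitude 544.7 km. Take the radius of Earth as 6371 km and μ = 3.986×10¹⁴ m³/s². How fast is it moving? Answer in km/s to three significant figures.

v ≈ 7.59 km/s

r = 6371 + 544.7 = 6915.7 km = 6.9157×10⁶ m.
For a circular orbit v = √(μ/r) = √(3.986×10¹⁴ / 6.916×10⁶) = √(5.764×10⁷) = 7592 m/s.
That is 7.592 km/s.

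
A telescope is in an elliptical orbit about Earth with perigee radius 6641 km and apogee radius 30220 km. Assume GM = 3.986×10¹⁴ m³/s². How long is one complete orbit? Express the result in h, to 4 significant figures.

Semi-major axis a = (r_p + r_a)/2 = (6641.0 + 30220)/2 = 18430 km = 1.843×10⁷ m.
By Kepler's third law T = 2π√(a³/μ) = 2π × 3.963×10³ = 2.490×10⁴ s.
= 6.917 h.

T ≈ 6.917 h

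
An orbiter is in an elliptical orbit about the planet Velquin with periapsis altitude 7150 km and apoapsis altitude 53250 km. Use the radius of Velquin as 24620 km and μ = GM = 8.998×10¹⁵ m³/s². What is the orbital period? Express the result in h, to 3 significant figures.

T ≈ 7.47 h

r_p = 24620 + 7150 = 31770 km = 3.1770×10⁷ m.
r_a = 24620 + 53250 = 77870 km = 7.7870×10⁷ m.
Semi-major axis a = (r_p + r_a)/2 = (31770 + 77870)/2 = 54820 km = 5.482×10⁷ m.
By Kepler's third law T = 2π√(a³/μ) = 2π × 4.279×10³ = 2.689×10⁴ s.
= 7.468 h.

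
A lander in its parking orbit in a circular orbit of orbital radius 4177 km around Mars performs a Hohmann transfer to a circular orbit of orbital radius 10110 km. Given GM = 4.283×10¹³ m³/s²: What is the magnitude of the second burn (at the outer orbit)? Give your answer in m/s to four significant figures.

r₁ = 4177 km = 4.177×10⁶ m.
r₂ = 10110 km = 1.011×10⁷ m.
Transfer ellipse a_t = (r₁ + r₂)/2 = 7.144×10⁶ m.
At r₁: circular v_c1 = √(μ/r₁) = 3202 m/s; transfer-periapsis v_p = √[μ(2/r₁ − 1/a_t)] = 3809 m/s.
At r₂: circular v_c2 = √(μ/r₂) = 2058 m/s; transfer-apoapsis v_a = √[μ(2/r₂ − 1/a_t)] = 1574 m/s.
Δv₂ = v_c2 − v_a = 484.4 m/s.

Δv ≈ 484.4 m/s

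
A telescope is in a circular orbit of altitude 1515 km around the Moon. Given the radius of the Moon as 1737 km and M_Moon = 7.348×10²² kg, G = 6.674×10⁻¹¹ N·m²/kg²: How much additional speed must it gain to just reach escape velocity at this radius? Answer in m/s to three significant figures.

μ = GM = 6.674×10⁻¹¹ × 7.348×10²² = 4.904×10¹² m³/s².
r = 1737 + 1515 = 3252.0 km = 3.2520×10⁶ m.
Circular speed v_c = √(μ/r) = 1228 m/s.
Escape speed v_esc = √(2μ/r) = √2 × v_c = 1737 m/s.
Δv = v_esc − v_c = 508.7 m/s.

Δv ≈ 509 m/s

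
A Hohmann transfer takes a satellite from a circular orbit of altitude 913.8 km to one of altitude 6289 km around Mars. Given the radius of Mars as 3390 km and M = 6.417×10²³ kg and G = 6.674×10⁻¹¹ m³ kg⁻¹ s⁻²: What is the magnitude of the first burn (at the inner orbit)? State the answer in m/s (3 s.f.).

Δv ≈ 557 m/s

μ = GM = 6.674×10⁻¹¹ × 6.417×10²³ = 4.283×10¹³ m³/s².
r₁ = 3390 + 913.8 = 4303.8 km = 4.3038×10⁶ m.
r₂ = 3390 + 6289 = 9679.0 km = 9.6790×10⁶ m.
Transfer ellipse a_t = (r₁ + r₂)/2 = 6.991×10⁶ m.
At r₁: circular v_c1 = √(μ/r₁) = 3155 m/s; transfer-periapsis v_p = √[μ(2/r₁ − 1/a_t)] = 3712 m/s.
Δv₁ = v_p − v_c1 = 557.1 m/s.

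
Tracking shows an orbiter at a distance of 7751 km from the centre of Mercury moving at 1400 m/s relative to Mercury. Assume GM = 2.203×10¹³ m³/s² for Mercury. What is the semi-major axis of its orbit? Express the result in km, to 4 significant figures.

r = 7.751×10⁶ m.
Vis-viva rearranged: 1/a = 2/r − v²/μ = 2.580×10⁻⁷ − 8.897×10⁻⁸ = 1.691×10⁻⁷ m⁻¹.
a = 5.915×10⁶ m = 5915.0 km.

a ≈ 5915 km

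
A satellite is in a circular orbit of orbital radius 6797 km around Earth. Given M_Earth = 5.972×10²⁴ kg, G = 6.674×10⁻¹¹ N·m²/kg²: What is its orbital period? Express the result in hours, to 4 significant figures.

T ≈ 1.549 hours

μ = GM = 6.674×10⁻¹¹ × 5.972×10²⁴ = 3.986×10¹⁴ m³/s².
r = 6797 km = 6.797×10⁶ m.
Kepler's third law: T = 2π√(r³/μ) = 2π√((6.797×10⁶)³ / 3.986×10¹⁴).
r³/μ = 7.879×10⁵ s², so T = 2π × 8.876×10² = 5.577×10³ s.
Converting: 5.577×10³ s ÷ 3600 = 1.549 hours.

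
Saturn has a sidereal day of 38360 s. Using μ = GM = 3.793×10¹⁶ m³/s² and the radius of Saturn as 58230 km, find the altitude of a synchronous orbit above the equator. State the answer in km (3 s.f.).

A synchronous orbit has period T, so by Kepler's third law a = (μT²/4π²)^(1/3).
μT²/4π² = 3.793×10¹⁶ × (3.836×10⁴)² / 39.48 = 1.414×10²⁴ m³.
a = 1.122×10⁸ m = 1.1223×10⁵ km.
Altitude h = a − R = 1.1223×10⁵ − 58230 = 54005 km.

h_sync ≈ 54000 km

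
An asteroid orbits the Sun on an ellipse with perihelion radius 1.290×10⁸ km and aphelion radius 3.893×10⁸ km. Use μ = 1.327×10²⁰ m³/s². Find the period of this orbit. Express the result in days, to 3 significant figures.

T ≈ 833 days

Semi-major axis a = (r_p + r_a)/2 = (1.2900×10⁸ + 3.8930×10⁸)/2 = 2.5915×10⁸ km = 2.592×10¹¹ m.
By Kepler's third law T = 2π√(a³/μ) = 2π × 1.145×10⁷ = 7.196×10⁷ s.
= 832.8 days.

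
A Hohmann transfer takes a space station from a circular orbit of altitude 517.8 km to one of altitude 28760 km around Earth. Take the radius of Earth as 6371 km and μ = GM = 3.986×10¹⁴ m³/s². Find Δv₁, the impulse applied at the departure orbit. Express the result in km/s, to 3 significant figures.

Δv ≈ 2.23 km/s

r₁ = 6371 + 517.8 = 6888.8 km = 6.8888×10⁶ m.
r₂ = 6371 + 28760 = 35131 km = 3.5131×10⁷ m.
Transfer ellipse a_t = (r₁ + r₂)/2 = 2.101×10⁷ m.
At r₁: circular v_c1 = √(μ/r₁) = 7607 m/s; transfer-perigee v_p = √[μ(2/r₁ − 1/a_t)] = 9836 m/s.
Δv₁ = v_p − v_c1 = 2230 m/s.
= 2.230 km/s.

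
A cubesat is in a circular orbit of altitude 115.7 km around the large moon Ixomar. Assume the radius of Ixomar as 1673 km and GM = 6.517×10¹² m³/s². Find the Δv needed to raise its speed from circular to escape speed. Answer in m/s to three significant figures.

Δv ≈ 791 m/s

r = 1673 + 115.7 = 1788.7 km = 1.7887×10⁶ m.
Circular speed v_c = √(μ/r) = 1909 m/s.
Escape speed v_esc = √(2μ/r) = √2 × v_c = 2699 m/s.
Δv = v_esc − v_c = 790.6 m/s.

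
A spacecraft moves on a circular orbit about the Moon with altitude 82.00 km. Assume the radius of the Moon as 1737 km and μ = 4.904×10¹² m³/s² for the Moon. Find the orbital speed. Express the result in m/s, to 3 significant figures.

r = 1737 + 82.00 = 1819.0 km = 1.8190×10⁶ m.
For a circular orbit v = √(μ/r) = √(4.904×10¹² / 1.819×10⁶) = √(2.696×10⁶) = 1642 m/s.

v ≈ 1640 m/s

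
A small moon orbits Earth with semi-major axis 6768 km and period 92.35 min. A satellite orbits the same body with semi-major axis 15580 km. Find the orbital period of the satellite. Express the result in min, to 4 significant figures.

T₂ ≈ 322.6 min

Kepler's third law: T² ∝ a³, so T₂ = T₁ (a₂/a₁)^(3/2).
a₂/a₁ = 2.302, (a₂/a₁)^(3/2) = 3.493.
T₂ = 92.35 × 3.493 = 322.6 min.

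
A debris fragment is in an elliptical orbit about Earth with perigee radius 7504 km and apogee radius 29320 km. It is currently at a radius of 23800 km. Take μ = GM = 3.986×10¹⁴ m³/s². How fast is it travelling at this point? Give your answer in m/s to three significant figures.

v ≈ 3440 m/s

Semi-major axis a = (r_p + r_a)/2 = 18412 km = 1.841×10⁷ m.
Vis-viva: v² = μ(2/r − 1/a) = 3.986×10¹⁴ × (8.403×10⁻⁸ − 5.431×10⁻⁸) = 1.185×10⁷ m²/s².
v = 3442 m/s.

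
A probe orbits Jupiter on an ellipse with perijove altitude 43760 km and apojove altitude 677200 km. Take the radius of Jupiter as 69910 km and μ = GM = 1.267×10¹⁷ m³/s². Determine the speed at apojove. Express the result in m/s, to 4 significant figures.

v ≈ 6692 m/s

r_p = 69910 + 43760 = 113670 km = 1.1367×10⁸ m.
r_a = 69910 + 677200 = 747110 km = 7.4711×10⁸ m.
Semi-major axis a = (r_p + r_a)/2 = 4.3039×10⁵ km = 4.304×10⁸ m.
Vis-viva: v² = μ(2/r − 1/a) = 1.267×10¹⁷ × (2.677×10⁻⁹ − 2.323×10⁻⁹) = 4.479×10⁷ m²/s².
v = 6692 m/s.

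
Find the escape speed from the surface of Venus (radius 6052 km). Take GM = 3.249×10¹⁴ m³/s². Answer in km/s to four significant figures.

v_esc ≈ 10.36 km/s

r = R = 6.052×10⁶ m.
Escape speed v_esc = √(2μ/r) = √(2 × 3.249×10¹⁴ / 6.052×10⁶) = √(1.074×10⁸) = 10360 m/s.
= 10.36 km/s.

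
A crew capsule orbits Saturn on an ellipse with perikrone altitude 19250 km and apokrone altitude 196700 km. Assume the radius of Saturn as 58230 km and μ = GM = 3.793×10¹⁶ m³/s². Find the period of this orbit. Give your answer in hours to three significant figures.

T ≈ 19.2 hours

r_p = 58230 + 19250 = 77480 km = 7.7480×10⁷ m.
r_a = 58230 + 196700 = 254930 km = 2.5493×10⁸ m.
Semi-major axis a = (r_p + r_a)/2 = (77480 + 2.5493×10⁵)/2 = 1.6620×10⁵ km = 1.662×10⁸ m.
By Kepler's third law T = 2π√(a³/μ) = 2π × 1.100×10⁴ = 6.913×10⁴ s.
= 19.20 hours.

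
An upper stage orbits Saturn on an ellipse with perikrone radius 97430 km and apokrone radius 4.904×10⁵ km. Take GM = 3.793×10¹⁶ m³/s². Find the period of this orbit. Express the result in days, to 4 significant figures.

Semi-major axis a = (r_p + r_a)/2 = (97430 + 4.9040×10⁵)/2 = 2.9392×10⁵ km = 2.939×10⁸ m.
By Kepler's third law T = 2π√(a³/μ) = 2π × 2.587×10⁴ = 1.626×10⁵ s.
= 1.882 days.

T ≈ 1.882 days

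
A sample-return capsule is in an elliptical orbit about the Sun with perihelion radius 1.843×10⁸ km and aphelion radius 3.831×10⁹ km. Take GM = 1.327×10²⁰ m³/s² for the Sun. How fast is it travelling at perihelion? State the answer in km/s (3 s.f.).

v ≈ 37.1 km/s

Semi-major axis a = (r_p + r_a)/2 = 2.0076×10⁹ km = 2.008×10¹² m.
Vis-viva: v² = μ(2/r − 1/a) = 1.327×10²⁰ × (1.085×10⁻¹¹ − 4.981×10⁻¹³) = 1.374×10⁹ m²/s².
v = 37070 m/s = 37.07 km/s.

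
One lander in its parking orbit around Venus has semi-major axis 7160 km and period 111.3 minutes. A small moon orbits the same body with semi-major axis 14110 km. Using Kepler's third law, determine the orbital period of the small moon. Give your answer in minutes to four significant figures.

Kepler's third law: T² ∝ a³, so T₂ = T₁ (a₂/a₁)^(3/2).
a₂/a₁ = 1.971, (a₂/a₁)^(3/2) = 2.766.
T₂ = 111.3 × 2.766 = 307.9 minutes.

T₂ ≈ 307.9 minutes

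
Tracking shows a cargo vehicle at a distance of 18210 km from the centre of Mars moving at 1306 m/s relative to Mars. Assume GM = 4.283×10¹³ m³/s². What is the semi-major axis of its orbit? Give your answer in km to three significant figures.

a ≈ 14300 km

r = 1.821×10⁷ m.
Specific orbital energy ε = v²/2 − μ/r = (1306)²/2 − 4.283×10¹³/1.821×10⁷ = -1.499×10⁶ J/kg.
Since ε = −μ/(2a), a = −μ/(2ε) = 1.428×10⁷ m = 14284 km.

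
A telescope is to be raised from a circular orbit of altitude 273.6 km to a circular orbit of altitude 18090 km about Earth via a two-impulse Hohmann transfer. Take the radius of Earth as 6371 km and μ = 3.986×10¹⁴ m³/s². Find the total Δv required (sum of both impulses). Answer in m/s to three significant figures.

Δv_total ≈ 3370 m/s

r₁ = 6371 + 273.6 = 6644.6 km = 6.6446×10⁶ m.
r₂ = 6371 + 18090 = 24461 km = 2.4461×10⁷ m.
Transfer ellipse a_t = (r₁ + r₂)/2 = 1.555×10⁷ m.
At r₁: circular v_c1 = √(μ/r₁) = 7745 m/s; transfer-perigee v_p = √[μ(2/r₁ − 1/a_t)] = 9713 m/s.
Δv₁ = v_p − v_c1 = 1968 m/s.
At r₂: circular v_c2 = √(μ/r₂) = 4037 m/s; transfer-apogee v_a = √[μ(2/r₂ − 1/a_t)] = 2639 m/s.
Δv₂ = v_c2 − v_a = 1398 m/s.
Total Δv = Δv₁ + Δv₂ = 3366 m/s.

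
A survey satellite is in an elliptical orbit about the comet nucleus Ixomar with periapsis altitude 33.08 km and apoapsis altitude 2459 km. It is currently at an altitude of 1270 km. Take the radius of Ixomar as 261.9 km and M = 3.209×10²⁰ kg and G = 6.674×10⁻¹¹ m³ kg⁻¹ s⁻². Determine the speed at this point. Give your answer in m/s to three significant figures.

v ≈ 117 m/s

μ = GM = 6.674×10⁻¹¹ × 3.209×10²⁰ = 2.142×10¹⁰ m³/s².
r_p = 261.9 + 33.08 = 294.98 km = 2.9498×10⁵ m.
r_a = 261.9 + 2459 = 2720.9 km = 2.7209×10⁶ m.
r = 261.9 + 1270 = 1531.9 km = 1.532×10⁶ m.
Semi-major axis a = (r_p + r_a)/2 = 1507.9 km = 1.508×10⁶ m.
Vis-viva: v² = μ(2/r − 1/a) = 2.142×10¹⁰ × (1.306×10⁻⁶ − 6.632×10⁻⁷) = 1.376×10⁴ m²/s².
v = 117.3 m/s.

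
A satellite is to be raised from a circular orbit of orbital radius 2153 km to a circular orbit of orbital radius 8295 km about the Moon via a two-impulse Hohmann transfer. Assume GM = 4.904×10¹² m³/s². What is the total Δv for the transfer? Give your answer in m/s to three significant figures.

Δv_total ≈ 668 m/s

r₁ = 2153 km = 2.153×10⁶ m.
r₂ = 8295 km = 8.295×10⁶ m.
Transfer ellipse a_t = (r₁ + r₂)/2 = 5.224×10⁶ m.
At r₁: circular v_c1 = √(μ/r₁) = 1509 m/s; transfer-perilune v_p = √[μ(2/r₁ − 1/a_t)] = 1902 m/s.
Δv₁ = v_p − v_c1 = 392.6 m/s.
At r₂: circular v_c2 = √(μ/r₂) = 768.9 m/s; transfer-apolune v_a = √[μ(2/r₂ − 1/a_t)] = 493.6 m/s.
Δv₂ = v_c2 − v_a = 275.3 m/s.
Total Δv = Δv₁ + Δv₂ = 667.8 m/s.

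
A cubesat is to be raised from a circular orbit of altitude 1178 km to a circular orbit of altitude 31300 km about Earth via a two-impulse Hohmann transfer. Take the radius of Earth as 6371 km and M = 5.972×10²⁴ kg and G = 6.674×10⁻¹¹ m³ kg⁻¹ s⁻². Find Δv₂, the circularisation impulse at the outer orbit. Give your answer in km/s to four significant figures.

μ = GM = 6.674×10⁻¹¹ × 5.972×10²⁴ = 3.986×10¹⁴ m³/s².
r₁ = 6371 + 1178 = 7549.0 km = 7.5490×10⁶ m.
r₂ = 6371 + 31300 = 37671 km = 3.7671×10⁷ m.
Transfer ellipse a_t = (r₁ + r₂)/2 = 2.261×10⁷ m.
At r₁: circular v_c1 = √(μ/r₁) = 7266 m/s; transfer-perigee v_p = √[μ(2/r₁ − 1/a_t)] = 9379 m/s.
At r₂: circular v_c2 = √(μ/r₂) = 3253 m/s; transfer-apogee v_a = √[μ(2/r₂ − 1/a_t)] = 1880 m/s.
Δv₂ = v_c2 − v_a = 1373 m/s.
= 1.373 km/s.

Δv ≈ 1.373 km/s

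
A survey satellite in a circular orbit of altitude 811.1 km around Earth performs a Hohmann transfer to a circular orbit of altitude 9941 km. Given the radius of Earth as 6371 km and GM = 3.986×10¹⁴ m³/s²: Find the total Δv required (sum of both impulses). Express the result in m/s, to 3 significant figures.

r₁ = 6371 + 811.1 = 7182.1 km = 7.1821×10⁶ m.
r₂ = 6371 + 9941 = 16312 km = 1.6312×10⁷ m.
Transfer ellipse a_t = (r₁ + r₂)/2 = 1.175×10⁷ m.
At r₁: circular v_c1 = √(μ/r₁) = 7450 m/s; transfer-perigee v_p = √[μ(2/r₁ − 1/a_t)] = 8779 m/s.
Δv₁ = v_p − v_c1 = 1329 m/s.
At r₂: circular v_c2 = √(μ/r₂) = 4943 m/s; transfer-apogee v_a = √[μ(2/r₂ − 1/a_t)] = 3865 m/s.
Δv₂ = v_c2 − v_a = 1078 m/s.
Total Δv = Δv₁ + Δv₂ = 2407 m/s.

Δv_total ≈ 2410 m/s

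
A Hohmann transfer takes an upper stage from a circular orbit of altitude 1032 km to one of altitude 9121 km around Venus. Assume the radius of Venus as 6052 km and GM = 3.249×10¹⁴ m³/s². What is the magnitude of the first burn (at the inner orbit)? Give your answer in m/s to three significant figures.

Δv ≈ 1140 m/s

r₁ = 6052 + 1032 = 7084.0 km = 7.0840×10⁶ m.
r₂ = 6052 + 9121 = 15173 km = 1.5173×10⁷ m.
Transfer ellipse a_t = (r₁ + r₂)/2 = 1.113×10⁷ m.
At r₁: circular v_c1 = √(μ/r₁) = 6772 m/s; transfer-periapsis v_p = √[μ(2/r₁ − 1/a_t)] = 7908 m/s.
Δv₁ = v_p − v_c1 = 1135 m/s.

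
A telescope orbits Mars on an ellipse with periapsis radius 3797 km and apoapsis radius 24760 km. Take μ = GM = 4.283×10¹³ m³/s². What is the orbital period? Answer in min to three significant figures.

T ≈ 863 min

Semi-major axis a = (r_p + r_a)/2 = (3797.0 + 24760)/2 = 14278 km = 1.428×10⁷ m.
By Kepler's third law T = 2π√(a³/μ) = 2π × 8.244×10³ = 5.180×10⁴ s.
= 863.3 min.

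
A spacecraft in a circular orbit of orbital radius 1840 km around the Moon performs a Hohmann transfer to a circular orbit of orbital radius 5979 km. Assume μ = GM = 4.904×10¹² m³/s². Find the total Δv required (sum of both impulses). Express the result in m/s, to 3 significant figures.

r₁ = 1840 km = 1.840×10⁶ m.
r₂ = 5979 km = 5.979×10⁶ m.
Transfer ellipse a_t = (r₁ + r₂)/2 = 3.910×10⁶ m.
At r₁: circular v_c1 = √(μ/r₁) = 1633 m/s; transfer-perilune v_p = √[μ(2/r₁ − 1/a_t)] = 2019 m/s.
Δv₁ = v_p − v_c1 = 386.4 m/s.
At r₂: circular v_c2 = √(μ/r₂) = 905.7 m/s; transfer-apolune v_a = √[μ(2/r₂ − 1/a_t)] = 621.3 m/s.
Δv₂ = v_c2 − v_a = 284.3 m/s.
Total Δv = Δv₁ + Δv₂ = 670.7 m/s.

Δv_total ≈ 671 m/s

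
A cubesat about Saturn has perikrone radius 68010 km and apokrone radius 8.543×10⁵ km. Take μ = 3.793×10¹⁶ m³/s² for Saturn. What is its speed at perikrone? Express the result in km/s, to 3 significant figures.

v ≈ 32.1 km/s

Semi-major axis a = (r_p + r_a)/2 = 4.6116×10⁵ km = 4.612×10⁸ m.
Vis-viva: v² = μ(2/r − 1/a) = 3.793×10¹⁶ × (2.941×10⁻⁸ − 2.168×10⁻⁹) = 1.033×10⁹ m²/s².
v = 32140 m/s = 32.14 km/s.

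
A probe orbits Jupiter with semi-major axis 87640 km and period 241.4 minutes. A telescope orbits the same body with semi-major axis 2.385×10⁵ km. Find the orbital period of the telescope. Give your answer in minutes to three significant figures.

Kepler's third law: T² ∝ a³, so T₂ = T₁ (a₂/a₁)^(3/2).
a₂/a₁ = 2.721, (a₂/a₁)^(3/2) = 4.489.
T₂ = 241.4 × 4.489 = 1084 minutes.

T₂ ≈ 1080 minutes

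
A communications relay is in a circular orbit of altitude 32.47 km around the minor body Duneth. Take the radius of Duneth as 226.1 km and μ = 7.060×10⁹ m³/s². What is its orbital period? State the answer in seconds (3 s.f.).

T ≈ 9830 seconds

r = 226.1 + 32.47 = 258.57 km = 2.5857×10⁵ m.
Kepler's third law: T = 2π√(r³/μ) = 2π√((2.586×10⁵)³ / 7.060×10⁹).
r³/μ = 2.449×10⁶ s², so T = 2π × 1.565×10³ = 9.832×10³ s.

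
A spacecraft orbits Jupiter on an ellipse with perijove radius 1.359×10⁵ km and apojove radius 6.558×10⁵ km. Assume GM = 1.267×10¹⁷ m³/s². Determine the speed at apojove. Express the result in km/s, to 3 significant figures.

Semi-major axis a = (r_p + r_a)/2 = 3.9585×10⁵ km = 3.958×10⁸ m.
Vis-viva: v² = μ(2/r − 1/a) = 1.267×10¹⁷ × (3.050×10⁻⁹ − 2.526×10⁻⁹) = 6.633×10⁷ m²/s².
v = 8144 m/s = 8.144 km/s.

v ≈ 8.14 km/s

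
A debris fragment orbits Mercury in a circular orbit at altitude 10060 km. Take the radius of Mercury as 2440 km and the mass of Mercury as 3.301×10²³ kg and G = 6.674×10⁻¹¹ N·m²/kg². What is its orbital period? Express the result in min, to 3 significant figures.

T ≈ 986 min

μ = GM = 6.674×10⁻¹¹ × 3.301×10²³ = 2.203×10¹³ m³/s².
r = 2440 + 10060 = 12500 km = 1.2500×10⁷ m.
Kepler's third law: T = 2π√(r³/μ) = 2π√((1.250×10⁷)³ / 2.203×10¹³).
r³/μ = 8.865×10⁷ s², so T = 2π × 9.416×10³ = 5.916×10⁴ s.
Converting: 5.916×10⁴ s ÷ 60.00 = 986.0 min.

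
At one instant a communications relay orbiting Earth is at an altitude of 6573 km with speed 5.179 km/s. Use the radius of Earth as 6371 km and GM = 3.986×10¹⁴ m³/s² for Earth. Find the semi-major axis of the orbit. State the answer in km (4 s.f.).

r = 6371 + 6573 = 12944 km = 1.294×10⁷ m.
Specific orbital energy ε = v²/2 − μ/r = (5179)²/2 − 3.986×10¹⁴/1.294×10⁷ = -1.738×10⁷ J/kg.
Since ε = −μ/(2a), a = −μ/(2ε) = 1.147×10⁷ m = 11465 km.

a ≈ 11470 km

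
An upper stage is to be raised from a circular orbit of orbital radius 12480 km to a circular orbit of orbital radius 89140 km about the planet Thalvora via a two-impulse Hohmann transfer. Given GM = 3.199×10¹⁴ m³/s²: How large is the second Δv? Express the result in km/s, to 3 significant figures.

Δv ≈ 0.956 km/s

r₁ = 12480 km = 1.248×10⁷ m.
r₂ = 89140 km = 8.914×10⁷ m.
Transfer ellipse a_t = (r₁ + r₂)/2 = 5.081×10⁷ m.
At r₁: circular v_c1 = √(μ/r₁) = 5063 m/s; transfer-periapsis v_p = √[μ(2/r₁ − 1/a_t)] = 6706 m/s.
At r₂: circular v_c2 = √(μ/r₂) = 1894 m/s; transfer-apoapsis v_a = √[μ(2/r₂ − 1/a_t)] = 938.9 m/s.
Δv₂ = v_c2 − v_a = 955.5 m/s.
= 0.9555 km/s.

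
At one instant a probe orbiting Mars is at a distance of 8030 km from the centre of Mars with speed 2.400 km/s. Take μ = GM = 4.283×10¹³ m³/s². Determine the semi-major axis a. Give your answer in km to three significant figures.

a ≈ 8730 km

r = 8.030×10⁶ m.
Specific orbital energy ε = v²/2 − μ/r = (2400)²/2 − 4.283×10¹³/8.030×10⁶ = -2.454×10⁶ J/kg.
Since ε = −μ/(2a), a = −μ/(2ε) = 8.727×10⁶ m = 8727.5 km.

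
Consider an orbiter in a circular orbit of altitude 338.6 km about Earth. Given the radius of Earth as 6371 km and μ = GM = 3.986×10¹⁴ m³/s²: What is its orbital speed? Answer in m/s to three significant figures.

v ≈ 7710 m/s

r = 6371 + 338.6 = 6709.6 km = 6.7096×10⁶ m.
For a circular orbit v = √(μ/r) = √(3.986×10¹⁴ / 6.710×10⁶) = √(5.941×10⁷) = 7708 m/s.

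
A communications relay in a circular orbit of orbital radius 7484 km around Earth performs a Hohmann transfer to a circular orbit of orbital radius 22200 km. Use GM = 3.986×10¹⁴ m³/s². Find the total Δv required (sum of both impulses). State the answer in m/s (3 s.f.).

Δv_total ≈ 2860 m/s

r₁ = 7484 km = 7.484×10⁶ m.
r₂ = 22200 km = 2.220×10⁷ m.
Transfer ellipse a_t = (r₁ + r₂)/2 = 1.484×10⁷ m.
At r₁: circular v_c1 = √(μ/r₁) = 7298 m/s; transfer-perigee v_p = √[μ(2/r₁ − 1/a_t)] = 8925 m/s.
Δv₁ = v_p − v_c1 = 1628 m/s.
At r₂: circular v_c2 = √(μ/r₂) = 4237 m/s; transfer-apogee v_a = √[μ(2/r₂ − 1/a_t)] = 3009 m/s.
Δv₂ = v_c2 − v_a = 1228 m/s.
Total Δv = Δv₁ + Δv₂ = 2856 m/s.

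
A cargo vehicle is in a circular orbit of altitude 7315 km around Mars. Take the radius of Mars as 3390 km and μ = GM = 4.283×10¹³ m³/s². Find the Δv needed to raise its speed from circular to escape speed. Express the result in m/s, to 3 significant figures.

Δv ≈ 829 m/s

r = 3390 + 7315 = 10705 km = 1.0705×10⁷ m.
Circular speed v_c = √(μ/r) = 2000 m/s.
Escape speed v_esc = √(2μ/r) = √2 × v_c = 2829 m/s.
Δv = v_esc − v_c = 828.5 m/s.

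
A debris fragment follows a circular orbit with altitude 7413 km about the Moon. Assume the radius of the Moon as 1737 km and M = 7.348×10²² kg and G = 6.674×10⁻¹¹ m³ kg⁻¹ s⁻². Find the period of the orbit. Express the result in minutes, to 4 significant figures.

T ≈ 1309 minutes

μ = GM = 6.674×10⁻¹¹ × 7.348×10²² = 4.904×10¹² m³/s².
r = 1737 + 7413 = 9150.0 km = 9.1500×10⁶ m.
Kepler's third law: T = 2π√(r³/μ) = 2π√((9.150×10⁶)³ / 4.904×10¹²).
r³/μ = 1.562×10⁸ s², so T = 2π × 1.250×10⁴ = 7.853×10⁴ s.
Converting: 7.853×10⁴ s ÷ 60.00 = 1309 minutes.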